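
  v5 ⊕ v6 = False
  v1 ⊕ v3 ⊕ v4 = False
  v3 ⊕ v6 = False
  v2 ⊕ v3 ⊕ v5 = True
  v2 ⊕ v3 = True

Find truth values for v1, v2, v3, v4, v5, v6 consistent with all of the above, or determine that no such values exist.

v1 = False; v2 = True; v3 = False; v4 = False; v5 = False; v6 = False

v5 ⊕ v6 = F ⊕ F = False ✓
v1 ⊕ v3 ⊕ v4 = F ⊕ F ⊕ F = False ✓
v3 ⊕ v6 = F ⊕ F = False ✓
v2 ⊕ v3 ⊕ v5 = T ⊕ F ⊕ F = True ✓
v2 ⊕ v3 = T ⊕ F = True ✓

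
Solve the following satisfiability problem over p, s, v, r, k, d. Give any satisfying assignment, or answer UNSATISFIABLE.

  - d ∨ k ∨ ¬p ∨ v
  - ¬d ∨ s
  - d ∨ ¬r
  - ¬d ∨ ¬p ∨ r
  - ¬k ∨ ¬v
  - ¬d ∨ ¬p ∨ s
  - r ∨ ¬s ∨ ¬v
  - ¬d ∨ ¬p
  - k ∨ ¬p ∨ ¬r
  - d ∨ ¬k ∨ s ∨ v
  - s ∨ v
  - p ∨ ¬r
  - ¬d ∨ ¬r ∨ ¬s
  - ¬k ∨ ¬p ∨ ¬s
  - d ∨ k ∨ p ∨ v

Set p = False.
  then (p ∨ ¬r) forces r = False.
Set s = False.
  then (¬d ∨ s) forces d = False.
  then (s ∨ v) forces v = True.
  then (¬k ∨ ¬v) forces k = False.
All clauses satisfied.

p = False, s = False, v = True, r = False, k = False, d = False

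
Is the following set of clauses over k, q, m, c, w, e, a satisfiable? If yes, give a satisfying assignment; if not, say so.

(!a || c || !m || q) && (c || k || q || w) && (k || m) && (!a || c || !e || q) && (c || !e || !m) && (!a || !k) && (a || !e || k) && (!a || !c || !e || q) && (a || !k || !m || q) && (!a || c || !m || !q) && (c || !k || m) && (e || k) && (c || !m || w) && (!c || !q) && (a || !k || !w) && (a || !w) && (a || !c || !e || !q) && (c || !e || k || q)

k = True; q = False; m = False; c = True; w = False; e = False; a = False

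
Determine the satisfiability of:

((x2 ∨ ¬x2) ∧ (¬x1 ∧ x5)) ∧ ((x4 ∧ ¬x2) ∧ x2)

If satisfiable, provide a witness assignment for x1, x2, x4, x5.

No satisfying assignment exists.

Case x2 = True: the conjunct ¬x2 is False.
Case x2 = False: the conjunct x2 is False.
Both cases fail — unsatisfiable.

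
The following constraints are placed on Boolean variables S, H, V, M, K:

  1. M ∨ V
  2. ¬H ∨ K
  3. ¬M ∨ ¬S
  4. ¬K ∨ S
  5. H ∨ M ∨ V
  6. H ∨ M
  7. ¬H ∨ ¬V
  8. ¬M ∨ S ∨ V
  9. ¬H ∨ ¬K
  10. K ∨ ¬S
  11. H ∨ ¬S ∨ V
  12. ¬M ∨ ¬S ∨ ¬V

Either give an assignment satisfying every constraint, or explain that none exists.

Try S = True:
  (¬M ∨ ¬S) forces M = False.
  (M ∨ V) forces V = True.
  (H ∨ M) forces H = True.
  clause (¬H ∨ ¬V) is falsified — backtrack.
So S = False.
  then (¬K ∨ S) forces K = False.
  then (¬H ∨ K) forces H = False.
  then (H ∨ M) forces M = True.
  then (¬M ∨ S ∨ V) forces V = True.
All clauses satisfied.

S = False, H = False, V = True, M = True, K = False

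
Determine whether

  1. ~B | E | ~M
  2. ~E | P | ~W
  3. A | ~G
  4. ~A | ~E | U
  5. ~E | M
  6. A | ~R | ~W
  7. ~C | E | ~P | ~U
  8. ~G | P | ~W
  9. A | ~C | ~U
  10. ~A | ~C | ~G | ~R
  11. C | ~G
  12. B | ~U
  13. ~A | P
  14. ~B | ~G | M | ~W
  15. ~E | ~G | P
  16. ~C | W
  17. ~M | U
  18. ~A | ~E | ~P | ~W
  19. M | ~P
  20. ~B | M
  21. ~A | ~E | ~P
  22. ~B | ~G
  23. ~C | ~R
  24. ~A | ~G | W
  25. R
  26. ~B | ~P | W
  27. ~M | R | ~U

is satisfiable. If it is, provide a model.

A=F; C=F; R=T; E=F; B=F; G=F; U=F; P=F; W=F; M=F

Unit clause (R) forces R = True.
In (~C | ~R) only ~C is left, so C = False.
In (C | ~G) only ~G is left, so G = False.
Set A = False.
  then (A | ~R | ~W) forces W = False.
Set E = False.
Try B = True:
  (~B | E | ~M) forces M = False.
  clause (~B | M) is falsified — backtrack.
So B = False.
  then (B | ~U) forces U = False.
  then (~M | U) forces M = False.
  then (M | ~P) forces P = False.
All clauses satisfied.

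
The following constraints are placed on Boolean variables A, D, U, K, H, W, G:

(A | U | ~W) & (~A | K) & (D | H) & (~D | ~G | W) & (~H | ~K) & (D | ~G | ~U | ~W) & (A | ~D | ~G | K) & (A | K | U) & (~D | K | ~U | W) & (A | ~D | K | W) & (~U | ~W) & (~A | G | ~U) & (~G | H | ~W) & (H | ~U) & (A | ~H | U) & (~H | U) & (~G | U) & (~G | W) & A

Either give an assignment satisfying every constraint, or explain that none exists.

Unit clause (A) forces A = True.
In (~A | K) only K is left, so K = True.
In (~H | ~K) only ~H is left, so H = False.
In (H | ~U) only ~U is left, so U = False.
In (~G | U) only ~G is left, so G = False.
In (D | H) only D is left, so D = True.
Set W = False.
All clauses satisfied.

A = True; D = True; U = False; K = True; H = False; W = False; G = False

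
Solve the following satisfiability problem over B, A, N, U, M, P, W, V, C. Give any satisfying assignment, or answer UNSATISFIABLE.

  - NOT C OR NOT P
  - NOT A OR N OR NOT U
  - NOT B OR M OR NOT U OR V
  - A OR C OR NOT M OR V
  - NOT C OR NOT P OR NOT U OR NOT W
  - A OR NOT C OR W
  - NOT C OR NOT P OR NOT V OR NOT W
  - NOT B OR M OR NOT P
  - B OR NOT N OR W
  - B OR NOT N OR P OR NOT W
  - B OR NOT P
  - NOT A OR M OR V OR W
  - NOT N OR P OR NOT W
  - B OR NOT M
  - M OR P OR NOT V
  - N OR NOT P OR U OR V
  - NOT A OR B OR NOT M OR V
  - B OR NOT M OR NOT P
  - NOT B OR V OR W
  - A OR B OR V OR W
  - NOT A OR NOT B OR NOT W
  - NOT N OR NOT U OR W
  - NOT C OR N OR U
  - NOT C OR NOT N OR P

B: True; A: False; N: False; U: True; M: True; P: False; W: True; V: True; C: False

Set B = True.
Set A = False.
Set N = False.
Set U = True.
Try M = False:
  (NOT B OR M OR NOT U OR V) forces V = True.
  (NOT B OR M OR NOT P) forces P = False.
  clause (M OR P OR NOT V) is falsified — backtrack.
So M = True.
Set P = False.
Set W = True.
Set V = True.
Set C = False.
All clauses satisfied.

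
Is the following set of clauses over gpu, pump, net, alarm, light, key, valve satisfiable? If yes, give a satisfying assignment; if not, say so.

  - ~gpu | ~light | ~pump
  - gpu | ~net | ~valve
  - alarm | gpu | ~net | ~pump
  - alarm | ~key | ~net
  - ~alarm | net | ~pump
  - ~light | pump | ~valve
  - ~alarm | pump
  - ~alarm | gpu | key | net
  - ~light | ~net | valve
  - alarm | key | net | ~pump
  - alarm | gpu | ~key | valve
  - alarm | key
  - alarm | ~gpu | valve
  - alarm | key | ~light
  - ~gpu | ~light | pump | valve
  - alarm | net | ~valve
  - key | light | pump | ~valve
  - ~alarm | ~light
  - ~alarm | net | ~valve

Set gpu = False.
Try pump = False:
  (~alarm | pump) forces alarm = False.
  (alarm | key) forces key = True.
  (alarm | ~key | ~net) forces net = False.
  (alarm | gpu | ~key | valve) forces valve = True.
  clause (alarm | net | ~valve) is falsified — backtrack.
So pump = True.
Try net = False:
  (~alarm | net | ~pump) forces alarm = False.
  (alarm | key | net | ~pump) forces key = True.
  (alarm | gpu | ~key | valve) forces valve = True.
  clause (alarm | net | ~valve) is falsified — backtrack.
So net = True.
  then (gpu | ~net | ~valve) forces valve = False.
  then (alarm | gpu | ~net | ~pump) forces alarm = True.
  then (~light | ~net | valve) forces light = False.
Set key = False.
All clauses satisfied.

gpu = False; pump = True; net = True; alarm = True; light = False; key = False; valve = False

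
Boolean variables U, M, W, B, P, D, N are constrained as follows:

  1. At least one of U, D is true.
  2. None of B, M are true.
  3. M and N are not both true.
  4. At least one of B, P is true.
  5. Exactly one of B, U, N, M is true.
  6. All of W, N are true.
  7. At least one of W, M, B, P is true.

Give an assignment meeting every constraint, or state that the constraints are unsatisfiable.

U = False; M = False; W = True; B = False; P = True; D = True; N = True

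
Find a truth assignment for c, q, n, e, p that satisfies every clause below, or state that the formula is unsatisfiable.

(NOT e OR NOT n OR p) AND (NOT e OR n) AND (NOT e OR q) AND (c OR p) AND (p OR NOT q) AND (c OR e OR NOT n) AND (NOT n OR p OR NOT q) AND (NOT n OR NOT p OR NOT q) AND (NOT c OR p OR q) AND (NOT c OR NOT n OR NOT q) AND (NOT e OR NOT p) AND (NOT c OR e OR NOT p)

c=F; q=T; n=F; e=F; p=T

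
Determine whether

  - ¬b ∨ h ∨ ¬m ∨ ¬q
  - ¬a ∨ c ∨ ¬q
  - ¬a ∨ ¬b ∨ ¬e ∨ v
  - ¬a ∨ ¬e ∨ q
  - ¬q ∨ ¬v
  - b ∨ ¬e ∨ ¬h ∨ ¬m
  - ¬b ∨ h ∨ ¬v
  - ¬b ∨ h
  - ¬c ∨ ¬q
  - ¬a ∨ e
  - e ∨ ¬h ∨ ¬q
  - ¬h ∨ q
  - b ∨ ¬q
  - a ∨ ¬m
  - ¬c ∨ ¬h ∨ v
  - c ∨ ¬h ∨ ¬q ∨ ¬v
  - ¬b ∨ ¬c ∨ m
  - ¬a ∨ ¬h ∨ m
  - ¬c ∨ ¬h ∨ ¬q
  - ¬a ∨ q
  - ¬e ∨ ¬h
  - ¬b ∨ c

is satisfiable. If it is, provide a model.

h=F, v=T, c=F, q=F, a=F, m=F, e=F, b=F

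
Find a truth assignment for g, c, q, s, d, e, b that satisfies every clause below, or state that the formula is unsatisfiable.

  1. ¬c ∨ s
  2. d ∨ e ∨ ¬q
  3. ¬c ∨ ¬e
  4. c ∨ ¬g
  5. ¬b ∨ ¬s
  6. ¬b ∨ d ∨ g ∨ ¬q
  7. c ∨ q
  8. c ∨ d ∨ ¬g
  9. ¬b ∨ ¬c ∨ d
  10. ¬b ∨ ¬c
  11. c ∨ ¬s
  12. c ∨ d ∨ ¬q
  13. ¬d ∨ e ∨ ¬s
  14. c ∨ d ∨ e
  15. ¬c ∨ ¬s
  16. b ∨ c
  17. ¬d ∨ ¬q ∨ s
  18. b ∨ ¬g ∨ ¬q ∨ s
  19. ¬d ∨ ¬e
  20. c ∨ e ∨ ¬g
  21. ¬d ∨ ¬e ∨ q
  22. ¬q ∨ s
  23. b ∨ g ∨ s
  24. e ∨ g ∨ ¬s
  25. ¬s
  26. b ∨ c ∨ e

Unsatisfiable — no assignment works.

Case q = True:
  (¬q ∨ s) forces s = True.
  Clause (¬s) is falsified — contradiction.
Case q = False:
  (c ∨ q) forces c = True.
  (¬c ∨ s) forces s = True.
  Clause (¬c ∨ ¬s) is falsified — contradiction.
Both cases fail, so the formula is unsatisfiable.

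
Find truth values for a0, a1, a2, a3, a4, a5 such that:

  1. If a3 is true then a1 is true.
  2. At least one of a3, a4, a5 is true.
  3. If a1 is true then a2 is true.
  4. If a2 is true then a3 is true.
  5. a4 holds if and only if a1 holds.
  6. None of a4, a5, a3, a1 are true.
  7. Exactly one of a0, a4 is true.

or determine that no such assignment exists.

Case a5 = True:
  Constraint (6) is violated (a5=T) — contradiction.
Case a5 = False:
  (6) forces a4 = False.
  (2) with a4=F, a5=F forces a3 = True.
  Constraint (6) is violated (a3=T) — contradiction.
Both cases fail — unsatisfiable.

UNSATISFIABLE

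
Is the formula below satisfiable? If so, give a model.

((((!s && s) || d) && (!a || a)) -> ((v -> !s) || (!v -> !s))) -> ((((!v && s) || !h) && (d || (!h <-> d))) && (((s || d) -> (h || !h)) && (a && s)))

h = True, v = False, d = True, a = True, s = True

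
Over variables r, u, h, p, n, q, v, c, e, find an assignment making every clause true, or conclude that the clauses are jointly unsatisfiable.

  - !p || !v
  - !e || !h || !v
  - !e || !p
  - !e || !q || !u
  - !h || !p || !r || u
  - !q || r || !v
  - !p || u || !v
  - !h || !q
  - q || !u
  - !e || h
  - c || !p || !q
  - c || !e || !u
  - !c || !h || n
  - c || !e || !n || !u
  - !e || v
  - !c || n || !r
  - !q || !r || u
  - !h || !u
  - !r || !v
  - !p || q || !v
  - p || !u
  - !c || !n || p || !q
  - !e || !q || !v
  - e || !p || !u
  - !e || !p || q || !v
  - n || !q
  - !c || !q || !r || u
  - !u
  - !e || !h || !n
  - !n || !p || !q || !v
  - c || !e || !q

r = True, u = False, h = True, p = False, n = True, q = False, v = False, c = True, e = False

Unit clause (!u) forces u = False.
Set r = True.
  then (!q || !r || u) forces q = False.
  then (!r || !v) forces v = False.
  then (!e || v) forces e = False.
Set h = True.
  then (!h || !p || !r || u) forces p = False.
Set n = True.
Set c = True.
All clauses satisfied.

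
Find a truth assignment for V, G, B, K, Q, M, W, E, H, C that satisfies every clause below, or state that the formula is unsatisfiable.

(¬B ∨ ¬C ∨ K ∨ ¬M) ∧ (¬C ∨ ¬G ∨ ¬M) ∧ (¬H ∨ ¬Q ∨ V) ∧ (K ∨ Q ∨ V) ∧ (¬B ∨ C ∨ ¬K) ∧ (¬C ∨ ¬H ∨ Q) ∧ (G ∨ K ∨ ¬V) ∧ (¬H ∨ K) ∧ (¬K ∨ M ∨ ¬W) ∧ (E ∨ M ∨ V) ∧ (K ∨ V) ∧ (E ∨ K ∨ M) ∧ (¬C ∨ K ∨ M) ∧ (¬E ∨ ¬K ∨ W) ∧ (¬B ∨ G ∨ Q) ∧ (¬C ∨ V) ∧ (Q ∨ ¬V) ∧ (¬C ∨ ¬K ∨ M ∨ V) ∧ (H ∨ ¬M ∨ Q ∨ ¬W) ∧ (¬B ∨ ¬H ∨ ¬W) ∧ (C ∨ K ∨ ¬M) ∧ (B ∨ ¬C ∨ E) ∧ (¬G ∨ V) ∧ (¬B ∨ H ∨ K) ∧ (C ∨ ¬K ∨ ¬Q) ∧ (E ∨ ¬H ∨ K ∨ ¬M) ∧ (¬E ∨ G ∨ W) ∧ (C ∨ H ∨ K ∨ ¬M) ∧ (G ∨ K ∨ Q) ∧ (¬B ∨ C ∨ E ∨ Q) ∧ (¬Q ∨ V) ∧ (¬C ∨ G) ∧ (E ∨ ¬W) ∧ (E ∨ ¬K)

V: False; G: False; B: False; K: True; Q: False; M: True; W: True; E: True; H: True; C: False

Set V = False.
  then (K ∨ V) forces K = True.
  then (¬C ∨ V) forces C = False.
  then (¬G ∨ V) forces G = False.
  then (C ∨ ¬K ∨ ¬Q) forces Q = False.
  then (E ∨ ¬K) forces E = True.
  then (¬B ∨ C ∨ ¬K) forces B = False.
  then (¬E ∨ ¬K ∨ W) forces W = True.
  then (¬K ∨ M ∨ ¬W) forces M = True.
  then (H ∨ ¬M ∨ Q ∨ ¬W) forces H = True.
All clauses satisfied.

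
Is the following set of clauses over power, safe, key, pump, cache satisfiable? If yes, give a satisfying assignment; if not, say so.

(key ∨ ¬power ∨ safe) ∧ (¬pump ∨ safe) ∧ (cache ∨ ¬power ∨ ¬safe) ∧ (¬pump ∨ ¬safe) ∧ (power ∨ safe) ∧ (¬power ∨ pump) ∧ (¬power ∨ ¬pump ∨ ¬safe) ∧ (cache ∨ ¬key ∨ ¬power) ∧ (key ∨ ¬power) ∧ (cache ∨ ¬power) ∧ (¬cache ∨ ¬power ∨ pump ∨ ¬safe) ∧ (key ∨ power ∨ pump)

power = False; safe = True; key = True; pump = False; cache = True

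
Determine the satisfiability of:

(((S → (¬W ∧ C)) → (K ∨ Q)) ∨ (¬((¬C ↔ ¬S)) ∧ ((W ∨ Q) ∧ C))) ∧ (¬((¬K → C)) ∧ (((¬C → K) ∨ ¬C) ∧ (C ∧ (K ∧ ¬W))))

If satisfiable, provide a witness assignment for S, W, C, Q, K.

Case C = True: the conjunct ¬((¬K → C)) becomes ¬((¬K → True)) = False.
Case C = False: the conjunct C is False.
Both cases fail — unsatisfiable.

No satisfying assignment exists.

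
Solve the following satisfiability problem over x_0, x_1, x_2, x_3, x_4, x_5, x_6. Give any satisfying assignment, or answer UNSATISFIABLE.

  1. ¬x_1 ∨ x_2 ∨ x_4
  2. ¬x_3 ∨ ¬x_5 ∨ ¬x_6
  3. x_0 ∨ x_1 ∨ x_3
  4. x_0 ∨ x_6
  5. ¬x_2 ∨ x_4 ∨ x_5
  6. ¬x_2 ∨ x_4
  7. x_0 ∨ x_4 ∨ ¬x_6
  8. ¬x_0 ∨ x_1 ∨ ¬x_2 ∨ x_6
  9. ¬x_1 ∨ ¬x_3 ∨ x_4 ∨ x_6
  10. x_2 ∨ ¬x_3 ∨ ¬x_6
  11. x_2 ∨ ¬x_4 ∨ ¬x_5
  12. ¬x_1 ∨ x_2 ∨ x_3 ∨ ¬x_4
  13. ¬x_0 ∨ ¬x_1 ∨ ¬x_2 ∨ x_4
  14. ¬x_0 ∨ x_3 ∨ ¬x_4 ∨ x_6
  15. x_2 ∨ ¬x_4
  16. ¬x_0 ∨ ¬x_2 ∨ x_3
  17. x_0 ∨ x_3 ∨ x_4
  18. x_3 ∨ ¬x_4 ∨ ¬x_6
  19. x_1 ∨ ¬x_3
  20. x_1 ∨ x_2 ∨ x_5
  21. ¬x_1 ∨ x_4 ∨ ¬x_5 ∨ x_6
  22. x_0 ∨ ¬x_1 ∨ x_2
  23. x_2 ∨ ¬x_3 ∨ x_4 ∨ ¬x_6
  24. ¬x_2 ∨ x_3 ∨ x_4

Set x_0 = True.
Set x_1 = True.
Try x_2 = False:
  (¬x_1 ∨ x_2 ∨ x_4) forces x_4 = True.
  clause (x_2 ∨ ¬x_4) is falsified — backtrack.
So x_2 = True.
  then (¬x_2 ∨ x_4) forces x_4 = True.
  then (¬x_0 ∨ ¬x_2 ∨ x_3) forces x_3 = True.
Set x_5 = True.
  then (¬x_3 ∨ ¬x_5 ∨ ¬x_6) forces x_6 = False.
All clauses satisfied.

x_0 = True, x_1 = True, x_2 = True, x_3 = True, x_4 = True, x_5 = True, x_6 = False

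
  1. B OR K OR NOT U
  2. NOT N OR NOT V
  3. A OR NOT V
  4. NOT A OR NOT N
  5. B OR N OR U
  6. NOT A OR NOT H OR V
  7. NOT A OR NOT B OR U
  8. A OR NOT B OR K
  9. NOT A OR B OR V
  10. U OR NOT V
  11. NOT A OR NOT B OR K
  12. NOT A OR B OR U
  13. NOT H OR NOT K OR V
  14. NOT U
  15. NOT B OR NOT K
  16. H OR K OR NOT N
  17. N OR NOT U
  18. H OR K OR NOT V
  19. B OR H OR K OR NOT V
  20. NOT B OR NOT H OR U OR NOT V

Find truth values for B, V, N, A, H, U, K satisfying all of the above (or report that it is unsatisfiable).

B = False, V = False, N = True, A = False, H = False, U = False, K = True

Unit clause (NOT U) forces U = False.
In (U OR NOT V) only NOT V is left, so V = False.
Try B = True:
  (NOT A OR NOT B OR U) forces A = False.
  (A OR NOT B OR K) forces K = True.
  clause (NOT B OR NOT K) is falsified — backtrack.
So B = False.
  then (B OR N OR U) forces N = True.
  then (NOT A OR B OR V) forces A = False.
Set H = False.
  then (H OR K OR NOT N) forces K = True.
All clauses satisfied.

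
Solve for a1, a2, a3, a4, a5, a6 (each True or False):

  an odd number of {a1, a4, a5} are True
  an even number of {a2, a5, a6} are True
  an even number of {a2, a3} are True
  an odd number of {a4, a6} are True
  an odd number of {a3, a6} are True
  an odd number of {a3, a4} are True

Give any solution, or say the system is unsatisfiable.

Unsatisfiable

Adding constraints 4, 5, 6 mod 2: every variable appears an even number of times on the left, so the left side is 0.
But the right sides sum to 1 (mod 2). 0 ≠ 1 — the system is inconsistent.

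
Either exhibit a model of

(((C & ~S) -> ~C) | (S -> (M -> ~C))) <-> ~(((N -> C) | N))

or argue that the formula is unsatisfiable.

Unsatisfiable

Case S = True: the formula simplifies to ~(((N -> C) | N)).
  N = True: this becomes ~((C | True)) = False.
  N = False: this becomes ~((True | False)) = False.
Case S = False: the formula simplifies to ~(((N -> C) | N)).
  N = True: this becomes ~((C | True)) = False.
  N = False: this becomes ~((True | False)) = False.
Both cases fail — unsatisfiable.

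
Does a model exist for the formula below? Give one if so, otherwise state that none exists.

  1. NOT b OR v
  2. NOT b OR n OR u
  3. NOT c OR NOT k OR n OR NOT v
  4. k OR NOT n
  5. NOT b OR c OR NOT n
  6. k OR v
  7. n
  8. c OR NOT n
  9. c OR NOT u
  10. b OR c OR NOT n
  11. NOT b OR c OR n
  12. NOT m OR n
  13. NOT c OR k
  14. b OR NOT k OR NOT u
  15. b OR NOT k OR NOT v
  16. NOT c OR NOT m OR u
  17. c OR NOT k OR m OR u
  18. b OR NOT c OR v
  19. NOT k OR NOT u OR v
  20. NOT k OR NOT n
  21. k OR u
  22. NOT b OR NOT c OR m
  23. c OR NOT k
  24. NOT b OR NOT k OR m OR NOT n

The formula is unsatisfiable.

Case n = True:
  (k OR NOT n) forces k = True.
  Clause (NOT k OR NOT n) is falsified — contradiction.
Case n = False:
  Clause (n) is falsified — contradiction.
Both cases fail, so the formula is unsatisfiable.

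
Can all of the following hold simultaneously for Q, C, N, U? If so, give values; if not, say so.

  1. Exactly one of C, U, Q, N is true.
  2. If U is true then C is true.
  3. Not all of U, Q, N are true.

Q = False; C = False; N = True; U = False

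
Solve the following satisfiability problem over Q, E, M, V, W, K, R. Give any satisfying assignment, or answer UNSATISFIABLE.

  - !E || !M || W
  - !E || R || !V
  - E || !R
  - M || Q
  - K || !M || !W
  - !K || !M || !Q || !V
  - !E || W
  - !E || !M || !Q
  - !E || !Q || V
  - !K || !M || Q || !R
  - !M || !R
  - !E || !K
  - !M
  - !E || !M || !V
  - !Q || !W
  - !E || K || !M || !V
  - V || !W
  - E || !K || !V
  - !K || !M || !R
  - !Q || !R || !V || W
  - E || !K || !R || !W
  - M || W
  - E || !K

Case M = True:
  Clause (!M) is falsified — contradiction.
Case M = False:
  (M || Q) forces Q = True.
  (!Q || !W) forces W = False.
  Clause (M || W) is falsified — contradiction.
Both cases fail, so the formula is unsatisfiable.

The formula is unsatisfiable.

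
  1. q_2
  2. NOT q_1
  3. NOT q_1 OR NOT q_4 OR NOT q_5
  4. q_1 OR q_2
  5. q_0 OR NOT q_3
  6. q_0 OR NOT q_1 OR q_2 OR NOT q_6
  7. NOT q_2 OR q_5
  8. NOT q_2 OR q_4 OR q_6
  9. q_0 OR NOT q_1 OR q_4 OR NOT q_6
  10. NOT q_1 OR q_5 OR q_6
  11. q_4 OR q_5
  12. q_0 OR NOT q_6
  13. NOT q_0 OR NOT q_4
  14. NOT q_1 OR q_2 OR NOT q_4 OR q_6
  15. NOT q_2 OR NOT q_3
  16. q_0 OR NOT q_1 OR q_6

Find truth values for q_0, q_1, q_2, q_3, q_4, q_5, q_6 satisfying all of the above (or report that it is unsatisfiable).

q_0=T; q_1=F; q_2=T; q_3=F; q_4=F; q_5=T; q_6=T

Unit clause (q_2) forces q_2 = True.
Unit clause (NOT q_1) forces q_1 = False.
In (NOT q_2 OR q_5) only q_5 is left, so q_5 = True.
In (NOT q_2 OR NOT q_3) only NOT q_3 is left, so q_3 = False.
Set q_0 = True.
  then (NOT q_0 OR NOT q_4) forces q_4 = False.
  then (NOT q_2 OR q_4 OR q_6) forces q_6 = True.
All clauses satisfied.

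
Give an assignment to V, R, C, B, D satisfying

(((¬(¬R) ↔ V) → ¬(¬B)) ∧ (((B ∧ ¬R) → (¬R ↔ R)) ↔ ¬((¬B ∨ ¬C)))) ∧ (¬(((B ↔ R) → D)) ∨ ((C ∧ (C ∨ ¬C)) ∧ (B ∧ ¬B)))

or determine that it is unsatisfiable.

V = True, R = True, C = True, B = True, D = False

  ((¬(¬R) ↔ V) → ¬(¬B)) ∧ (((B ∧ ¬R) → (¬R ↔ R)) ↔ ¬((¬B ∨ ¬C))) = True
    (¬(¬R) ↔ V) → ¬(¬B) = True
      ¬(¬R) ↔ V = True
        ¬(¬R) = True
          ¬R = False
      ¬(¬B) = True
        ¬B = False
    ((B ∧ ¬R) → (¬R ↔ R)) ↔ ¬((¬B ∨ ¬C)) = True
      (B ∧ ¬R) → (¬R ↔ R) = True
        B ∧ ¬R = False
          ¬R = False
        ¬R ↔ R = False
          ¬R = False
      ¬((¬B ∨ ¬C)) = True
        ¬B ∨ ¬C = False
          ¬B = False
          ¬C = False
  ¬(((B ↔ R) → D)) ∨ ((C ∧ (C ∨ ¬C)) ∧ (B ∧ ¬B)) = True
    ¬(((B ↔ R) → D)) = True
      (B ↔ R) → D = False
        B ↔ R = True
    (C ∧ (C ∨ ¬C)) ∧ (B ∧ ¬B) = False
      C ∧ (C ∨ ¬C) = True
        C ∨ ¬C = True
          ¬C = False
      B ∧ ¬B = False
        ¬B = False
Both conjuncts True, so the formula holds.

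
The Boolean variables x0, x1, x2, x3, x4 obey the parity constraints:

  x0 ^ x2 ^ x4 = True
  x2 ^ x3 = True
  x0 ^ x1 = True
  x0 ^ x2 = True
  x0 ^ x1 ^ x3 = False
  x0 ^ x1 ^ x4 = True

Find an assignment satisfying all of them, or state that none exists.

x0 = True, x1 = False, x2 = False, x3 = True, x4 = False

x0 ^ x2 ^ x4 = T ^ F ^ F = True ✓
x2 ^ x3 = F ^ T = True ✓
x0 ^ x1 = T ^ F = True ✓
x0 ^ x2 = T ^ F = True ✓
x0 ^ x1 ^ x3 = T ^ F ^ T = False ✓
x0 ^ x1 ^ x4 = T ^ F ^ F = True ✓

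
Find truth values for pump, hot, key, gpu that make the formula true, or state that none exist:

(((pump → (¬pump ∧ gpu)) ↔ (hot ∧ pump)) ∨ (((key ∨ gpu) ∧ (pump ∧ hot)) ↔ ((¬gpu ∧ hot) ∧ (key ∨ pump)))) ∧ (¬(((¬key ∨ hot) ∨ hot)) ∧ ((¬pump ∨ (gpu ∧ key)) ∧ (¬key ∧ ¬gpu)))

Case key = True: the conjunct ¬key is False.
Case key = False: the conjunct ¬(((¬key ∨ hot) ∨ hot)) becomes ¬((True ∨ hot)) = False.
Both cases fail — unsatisfiable.

The formula is unsatisfiable.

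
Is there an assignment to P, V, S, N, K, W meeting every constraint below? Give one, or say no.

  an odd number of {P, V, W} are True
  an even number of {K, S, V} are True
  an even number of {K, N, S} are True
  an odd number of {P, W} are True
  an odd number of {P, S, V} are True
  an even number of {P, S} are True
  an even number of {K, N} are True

Adding constraints 1, 4, 5, 6 mod 2: every variable appears an even number of times on the left, so the left side is 0.
But the right sides sum to 1 (mod 2). 0 ≠ 1 — the system is inconsistent.

UNSATISFIABLE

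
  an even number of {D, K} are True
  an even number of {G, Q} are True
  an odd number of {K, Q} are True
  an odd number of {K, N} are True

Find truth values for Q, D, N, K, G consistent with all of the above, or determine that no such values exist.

Q = False, D = True, N = False, K = True, G = False

{D, K}: 2 true → even ✓
{G, Q}: 0 true → even ✓
{K, Q}: 1 true → odd ✓
{K, N}: 1 true → odd ✓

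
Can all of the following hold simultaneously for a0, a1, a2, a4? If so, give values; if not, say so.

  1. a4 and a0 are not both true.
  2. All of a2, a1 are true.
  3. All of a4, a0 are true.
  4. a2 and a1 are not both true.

UNSATISFIABLE

Case a1 = True:
  (2) forces a2 = True.
  Constraint (4) is violated (a2=T, a1=T) — contradiction.
Case a1 = False:
  Constraint (2) is violated (a1=F) — contradiction.
Both cases fail — unsatisfiable.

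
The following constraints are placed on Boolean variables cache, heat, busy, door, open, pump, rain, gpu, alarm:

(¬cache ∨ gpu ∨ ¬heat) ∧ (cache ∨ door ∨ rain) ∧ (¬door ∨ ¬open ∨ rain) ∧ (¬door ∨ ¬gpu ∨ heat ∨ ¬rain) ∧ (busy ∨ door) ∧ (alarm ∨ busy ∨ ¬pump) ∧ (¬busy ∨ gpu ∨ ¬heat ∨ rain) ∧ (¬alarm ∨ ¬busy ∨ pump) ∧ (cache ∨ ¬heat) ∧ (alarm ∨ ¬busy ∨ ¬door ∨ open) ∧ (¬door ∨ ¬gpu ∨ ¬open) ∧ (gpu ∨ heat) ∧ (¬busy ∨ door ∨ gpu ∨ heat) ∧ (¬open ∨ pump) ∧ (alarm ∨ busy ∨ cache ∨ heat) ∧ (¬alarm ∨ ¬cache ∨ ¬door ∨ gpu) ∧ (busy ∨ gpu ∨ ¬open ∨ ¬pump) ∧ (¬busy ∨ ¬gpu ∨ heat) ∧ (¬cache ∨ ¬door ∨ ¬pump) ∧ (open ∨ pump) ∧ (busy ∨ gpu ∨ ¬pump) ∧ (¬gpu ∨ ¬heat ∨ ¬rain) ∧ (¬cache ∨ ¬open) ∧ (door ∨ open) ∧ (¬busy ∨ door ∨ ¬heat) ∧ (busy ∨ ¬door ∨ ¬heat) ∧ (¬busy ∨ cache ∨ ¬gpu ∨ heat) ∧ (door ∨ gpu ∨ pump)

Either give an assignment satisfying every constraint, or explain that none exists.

cache: False; heat: False; busy: False; door: True; open: False; pump: True; rain: False; gpu: True; alarm: True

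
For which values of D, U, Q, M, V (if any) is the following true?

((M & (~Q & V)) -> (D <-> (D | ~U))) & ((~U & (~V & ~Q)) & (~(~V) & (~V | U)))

Unsatisfiable

Case V = True: the conjunct ~V is False.
Case V = False: the conjunct ~(~V) becomes ~(~False) = False.
Both cases fail — unsatisfiable.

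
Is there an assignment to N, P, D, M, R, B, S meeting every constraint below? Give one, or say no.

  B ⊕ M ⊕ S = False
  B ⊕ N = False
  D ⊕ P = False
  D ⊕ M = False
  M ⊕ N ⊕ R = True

N: False, P: False, D: False, M: False, R: True, B: False, S: False

B ⊕ M ⊕ S = F ⊕ F ⊕ F = False ✓
B ⊕ N = F ⊕ F = False ✓
D ⊕ P = F ⊕ F = False ✓
D ⊕ M = F ⊕ F = False ✓
M ⊕ N ⊕ R = F ⊕ F ⊕ T = True ✓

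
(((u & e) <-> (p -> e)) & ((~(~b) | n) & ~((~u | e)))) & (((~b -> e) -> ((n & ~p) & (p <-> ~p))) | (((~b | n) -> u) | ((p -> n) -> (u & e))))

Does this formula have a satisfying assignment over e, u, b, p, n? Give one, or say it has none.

e=F, u=T, b=F, p=T, n=T

  ((u & e) <-> (p -> e)) & ((~(~b) | n) & ~((~u | e))) = True
    (u & e) <-> (p -> e) = True
      u & e = False
      p -> e = False
    (~(~b) | n) & ~((~u | e)) = True
      ~(~b) | n = True
        ~(~b) = False
          ~b = True
      ~((~u | e)) = True
        ~u | e = False
          ~u = False
  ((~b -> e) -> ((n & ~p) & (p <-> ~p))) | (((~b | n) -> u) | ((p -> n) -> (u & e))) = True
    (~b -> e) -> ((n & ~p) & (p <-> ~p)) = True
      ~b -> e = False
        ~b = True
      (n & ~p) & (p <-> ~p) = False
        n & ~p = False
          ~p = False
        p <-> ~p = False
          ~p = False
    ((~b | n) -> u) | ((p -> n) -> (u & e)) = True
      (~b | n) -> u = True
        ~b | n = True
          ~b = True
      (p -> n) -> (u & e) = False
        p -> n = True
        u & e = False
Both conjuncts True, so the formula holds.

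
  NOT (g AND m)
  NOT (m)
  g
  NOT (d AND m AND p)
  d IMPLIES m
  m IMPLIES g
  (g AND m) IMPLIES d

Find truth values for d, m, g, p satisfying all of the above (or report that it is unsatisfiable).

d=F, m=F, g=T, p=F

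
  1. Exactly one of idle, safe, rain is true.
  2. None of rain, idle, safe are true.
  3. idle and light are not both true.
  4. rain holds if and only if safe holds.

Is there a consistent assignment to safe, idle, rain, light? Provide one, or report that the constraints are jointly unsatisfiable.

Case safe = True:
  Constraint (2) is violated (safe=T) — contradiction.
Case safe = False:
  (2) forces rain = False.
  (1) with safe=F, rain=F forces idle = True.
  Constraint (2) is violated (idle=T) — contradiction.
Both cases fail — unsatisfiable.

Unsatisfiable — no assignment works.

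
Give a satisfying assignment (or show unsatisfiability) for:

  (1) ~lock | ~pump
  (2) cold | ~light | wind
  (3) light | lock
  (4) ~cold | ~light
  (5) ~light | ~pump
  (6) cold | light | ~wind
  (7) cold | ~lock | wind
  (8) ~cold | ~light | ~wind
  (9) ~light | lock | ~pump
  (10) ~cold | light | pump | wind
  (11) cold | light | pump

Set lock = False.
  then (light | lock) forces light = True.
  then (~cold | ~light) forces cold = False.
  then (~light | ~pump) forces pump = False.
  then (cold | ~light | wind) forces wind = True.
All clauses satisfied.

lock: False; wind: True; light: True; cold: False; pump: False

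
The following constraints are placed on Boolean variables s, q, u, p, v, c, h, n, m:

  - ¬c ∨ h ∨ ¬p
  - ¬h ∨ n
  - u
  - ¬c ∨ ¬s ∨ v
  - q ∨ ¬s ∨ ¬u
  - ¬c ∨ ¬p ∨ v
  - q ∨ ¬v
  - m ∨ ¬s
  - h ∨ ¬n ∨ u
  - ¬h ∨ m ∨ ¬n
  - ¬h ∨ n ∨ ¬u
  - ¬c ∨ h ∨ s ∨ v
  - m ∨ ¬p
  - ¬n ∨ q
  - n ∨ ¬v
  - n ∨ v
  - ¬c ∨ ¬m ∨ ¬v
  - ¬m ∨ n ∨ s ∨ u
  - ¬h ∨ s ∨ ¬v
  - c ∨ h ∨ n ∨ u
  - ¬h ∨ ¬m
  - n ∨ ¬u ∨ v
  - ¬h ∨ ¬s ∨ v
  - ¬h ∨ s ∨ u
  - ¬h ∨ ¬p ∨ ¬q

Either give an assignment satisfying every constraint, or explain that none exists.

Unit clause (u) forces u = True.
Set s = True.
  then (q ∨ ¬s ∨ ¬u) forces q = True.
  then (m ∨ ¬s) forces m = True.
  then (¬h ∨ ¬m) forces h = False.
Set p = True.
  then (¬c ∨ h ∨ ¬p) forces c = False.
Set v = True.
  then (n ∨ ¬v) forces n = True.
All clauses satisfied.

s=T, q=T, u=T, p=T, v=T, c=F, h=F, n=T, m=T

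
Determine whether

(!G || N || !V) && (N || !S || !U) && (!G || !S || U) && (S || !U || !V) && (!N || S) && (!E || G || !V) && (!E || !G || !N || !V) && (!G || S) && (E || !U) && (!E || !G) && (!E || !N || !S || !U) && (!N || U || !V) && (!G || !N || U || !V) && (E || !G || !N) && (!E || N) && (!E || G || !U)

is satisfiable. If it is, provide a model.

N = False, U = False, E = False, G = False, S = True, V = True

Set N = False.
  then (!E || N) forces E = False.
  then (E || !U) forces U = False.
Try G = True:
  (!G || N || !V) forces V = False.
  (!G || !S || U) forces S = False.
  clause (!G || S) is falsified — backtrack.
So G = False.
Set S = True.
Set V = True.
All clauses satisfied.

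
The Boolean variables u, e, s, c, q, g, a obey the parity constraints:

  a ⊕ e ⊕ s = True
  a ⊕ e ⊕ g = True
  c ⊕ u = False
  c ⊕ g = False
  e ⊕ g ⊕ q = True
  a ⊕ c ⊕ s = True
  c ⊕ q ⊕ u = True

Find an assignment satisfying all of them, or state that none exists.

u = True, e = True, s = True, c = True, q = True, g = True, a = True

a ⊕ e ⊕ s = T ⊕ T ⊕ T = True ✓
a ⊕ e ⊕ g = T ⊕ T ⊕ T = True ✓
c ⊕ u = T ⊕ T = False ✓
c ⊕ g = T ⊕ T = False ✓
e ⊕ g ⊕ q = T ⊕ T ⊕ T = True ✓
a ⊕ c ⊕ s = T ⊕ T ⊕ T = True ✓
c ⊕ q ⊕ u = T ⊕ T ⊕ T = True ✓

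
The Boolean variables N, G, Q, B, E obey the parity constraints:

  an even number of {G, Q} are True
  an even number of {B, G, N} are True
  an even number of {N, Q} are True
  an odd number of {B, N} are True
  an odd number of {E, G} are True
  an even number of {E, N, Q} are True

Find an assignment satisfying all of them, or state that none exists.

N: True, G: True, Q: True, B: False, E: False

{G, Q}: 2 true → even ✓
{B, G, N}: 2 true → even ✓
{N, Q}: 2 true → even ✓
{B, N}: 1 true → odd ✓
{E, G}: 1 true → odd ✓
{E, N, Q}: 2 true → even ✓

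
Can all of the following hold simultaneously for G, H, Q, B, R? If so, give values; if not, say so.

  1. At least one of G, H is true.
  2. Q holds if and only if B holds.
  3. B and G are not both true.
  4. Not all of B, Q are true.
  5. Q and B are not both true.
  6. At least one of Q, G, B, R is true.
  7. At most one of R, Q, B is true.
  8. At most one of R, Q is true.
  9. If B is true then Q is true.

G: True; H: True; Q: False; B: False; R: False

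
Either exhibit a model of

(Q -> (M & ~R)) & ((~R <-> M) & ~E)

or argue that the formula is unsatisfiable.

M: True; R: False; E: False; Q: False

  Q -> (M & ~R) = True
    M & ~R = True
      ~R = True
  (~R <-> M) & ~E = True
    ~R <-> M = True
      ~R = True
    ~E = True
Both conjuncts True, so the formula holds.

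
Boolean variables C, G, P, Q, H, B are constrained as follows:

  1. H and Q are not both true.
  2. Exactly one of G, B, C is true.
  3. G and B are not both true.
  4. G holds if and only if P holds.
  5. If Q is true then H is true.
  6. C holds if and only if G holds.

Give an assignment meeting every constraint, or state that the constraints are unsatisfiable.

C = False, G = False, P = False, Q = False, H = False, B = True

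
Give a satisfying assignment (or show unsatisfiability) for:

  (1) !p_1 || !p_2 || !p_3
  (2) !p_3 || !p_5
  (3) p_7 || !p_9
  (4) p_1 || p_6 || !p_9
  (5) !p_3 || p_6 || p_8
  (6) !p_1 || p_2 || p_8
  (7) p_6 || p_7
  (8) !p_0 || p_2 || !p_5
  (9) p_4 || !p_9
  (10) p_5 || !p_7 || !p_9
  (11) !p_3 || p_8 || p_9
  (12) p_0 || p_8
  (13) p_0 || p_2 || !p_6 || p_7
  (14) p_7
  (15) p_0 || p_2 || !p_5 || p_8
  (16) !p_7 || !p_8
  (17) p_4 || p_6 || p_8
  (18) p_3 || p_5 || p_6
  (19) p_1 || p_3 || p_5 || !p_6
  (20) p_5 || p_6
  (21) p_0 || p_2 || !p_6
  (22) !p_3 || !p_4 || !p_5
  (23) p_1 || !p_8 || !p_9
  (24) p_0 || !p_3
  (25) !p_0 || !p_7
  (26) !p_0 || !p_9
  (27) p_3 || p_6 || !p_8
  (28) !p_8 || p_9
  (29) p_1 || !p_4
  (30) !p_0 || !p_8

Case p_7 = True:
  (!p_7 || !p_8) forces p_8 = False.
  (p_0 || p_8) forces p_0 = True.
  Clause (!p_0 || !p_7) is falsified — contradiction.
Case p_7 = False:
  Clause (p_7) is falsified — contradiction.
Both cases fail, so the formula is unsatisfiable.

Unsatisfiable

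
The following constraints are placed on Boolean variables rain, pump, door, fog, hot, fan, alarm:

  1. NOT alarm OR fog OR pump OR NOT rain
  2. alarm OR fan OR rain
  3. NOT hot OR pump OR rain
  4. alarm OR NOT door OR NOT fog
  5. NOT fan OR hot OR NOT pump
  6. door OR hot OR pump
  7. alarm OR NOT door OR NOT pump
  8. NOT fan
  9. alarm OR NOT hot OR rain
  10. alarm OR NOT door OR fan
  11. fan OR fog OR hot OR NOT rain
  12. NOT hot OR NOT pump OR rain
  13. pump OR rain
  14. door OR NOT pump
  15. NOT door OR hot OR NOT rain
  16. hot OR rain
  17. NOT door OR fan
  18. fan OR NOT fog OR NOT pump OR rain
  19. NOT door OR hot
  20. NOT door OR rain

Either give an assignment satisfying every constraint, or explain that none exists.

rain = True, pump = False, door = False, fog = True, hot = True, fan = False, alarm = True

Unit clause (NOT fan) forces fan = False.
In (NOT door OR fan) only NOT door is left, so door = False.
In (door OR NOT pump) only NOT pump is left, so pump = False.
In (door OR hot OR pump) only hot is left, so hot = True.
In (pump OR rain) only rain is left, so rain = True.
Set fog = True.
Set alarm = True.
All clauses satisfied.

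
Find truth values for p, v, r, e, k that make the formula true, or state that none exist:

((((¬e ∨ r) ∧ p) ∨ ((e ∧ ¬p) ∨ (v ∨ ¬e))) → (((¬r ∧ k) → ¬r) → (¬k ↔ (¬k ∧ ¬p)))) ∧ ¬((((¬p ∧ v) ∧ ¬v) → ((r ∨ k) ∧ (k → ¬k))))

No satisfying assignment exists.

The conjunct ¬((((¬p ∧ v) ∧ ¬v) → ((r ∨ k) ∧ (k → ¬k)))) is unsatisfiable on its own:
  v = True: this becomes ¬((False → ((r ∨ k) ∧ (k → ¬k)))) = False.
  v = False: this becomes ¬((False → ((r ∨ k) ∧ (k → ¬k)))) = False.
So the whole conjunction is unsatisfiable.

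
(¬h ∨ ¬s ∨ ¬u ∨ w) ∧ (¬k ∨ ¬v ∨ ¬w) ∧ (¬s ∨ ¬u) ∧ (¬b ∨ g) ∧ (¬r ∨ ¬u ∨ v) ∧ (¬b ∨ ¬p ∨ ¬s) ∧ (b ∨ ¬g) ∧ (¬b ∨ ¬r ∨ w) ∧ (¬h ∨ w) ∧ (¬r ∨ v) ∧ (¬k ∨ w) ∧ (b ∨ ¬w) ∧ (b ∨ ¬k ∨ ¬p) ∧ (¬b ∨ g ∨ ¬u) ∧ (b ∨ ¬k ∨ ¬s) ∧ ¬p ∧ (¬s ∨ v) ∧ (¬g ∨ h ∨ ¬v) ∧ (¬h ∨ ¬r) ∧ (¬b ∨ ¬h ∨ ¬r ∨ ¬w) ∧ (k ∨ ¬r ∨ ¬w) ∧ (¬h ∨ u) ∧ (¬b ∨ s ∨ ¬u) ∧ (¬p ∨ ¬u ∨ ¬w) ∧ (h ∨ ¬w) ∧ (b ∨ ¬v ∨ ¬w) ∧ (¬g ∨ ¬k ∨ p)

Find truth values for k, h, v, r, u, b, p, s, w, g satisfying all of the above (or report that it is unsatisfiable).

k = False, h = False, v = True, r = False, u = False, b = False, p = False, s = True, w = False, g = False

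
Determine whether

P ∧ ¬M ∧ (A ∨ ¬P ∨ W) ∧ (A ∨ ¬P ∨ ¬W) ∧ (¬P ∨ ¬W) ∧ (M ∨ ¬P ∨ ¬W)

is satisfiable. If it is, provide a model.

Unit clause (P) forces P = True.
Unit clause (¬M) forces M = False.
In (¬P ∨ ¬W) only ¬W is left, so W = False.
In (A ∨ ¬P ∨ W) only A is left, so A = True.
All clauses satisfied.

M = False, W = False, P = True, A = True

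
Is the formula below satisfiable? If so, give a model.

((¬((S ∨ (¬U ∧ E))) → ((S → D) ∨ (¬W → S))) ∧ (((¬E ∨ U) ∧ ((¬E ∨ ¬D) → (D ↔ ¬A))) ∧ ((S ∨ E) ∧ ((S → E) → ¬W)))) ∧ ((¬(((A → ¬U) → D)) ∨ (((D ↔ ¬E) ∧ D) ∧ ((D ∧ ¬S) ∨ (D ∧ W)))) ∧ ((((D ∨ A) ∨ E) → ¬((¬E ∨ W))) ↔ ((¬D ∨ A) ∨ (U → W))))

Unsatisfiable — no assignment works.

Case D = True: the formula simplifies to (((¬E ∨ U) ∧ (¬E → ¬A)) ∧ ((S ∨ E) ∧ ((S → E) → ¬W))) ∧ ((¬E ∧ (¬S ∨ W)) ∧ (¬((¬E ∨ W)) ↔ (A ∨ (U → W)))).
  E = True: the conjunct ¬E is False.
  E = False: simplifies to (¬A ∧ (S ∧ (¬S → ¬W))) ∧ ((¬S ∨ W) ∧ ¬((A ∨ (U → W)))).
    S = True: simplifies to ¬A ∧ (W ∧ ¬((A ∨ (U → W)))).
      W = True: the conjunct ¬((A ∨ (U → W))) becomes ¬((A ∨ True)) = False.
      W = False: the conjunct W is False.
    S = False: the conjunct S is False.
Case D = False: the formula simplifies to ((¬((S ∨ (¬U ∧ E))) → (¬S ∨ (¬W → S))) ∧ (((¬E ∨ U) ∧ A) ∧ ((S ∨ E) ∧ ((S → E) → ¬W)))) ∧ (¬(¬((A → ¬U))) ∧ ((A ∨ E) → ¬((¬E ∨ W)))).
  A = True: simplifies to ((¬((S ∨ (¬U ∧ E))) → (¬S ∨ (¬W → S))) ∧ ((¬E ∨ U) ∧ ((S ∨ E) ∧ ((S → E) → ¬W)))) ∧ (¬(¬(¬U)) ∧ ¬((¬E ∨ W))).
    E = True: simplifies to ((¬((S ∨ ¬U)) → (¬S ∨ (¬W → S))) ∧ (U ∧ ¬W)) ∧ (¬(¬(¬U)) ∧ ¬W).
      U = True: the conjunct ¬(¬(¬U)) becomes ¬(¬False) = False.
      U = False: the conjunct U is False.
    E = False: the conjunct ¬((¬E ∨ W)) becomes ¬((True ∨ W)) = False.
  A = False: the conjunct A is False.
Both cases fail — unsatisfiable.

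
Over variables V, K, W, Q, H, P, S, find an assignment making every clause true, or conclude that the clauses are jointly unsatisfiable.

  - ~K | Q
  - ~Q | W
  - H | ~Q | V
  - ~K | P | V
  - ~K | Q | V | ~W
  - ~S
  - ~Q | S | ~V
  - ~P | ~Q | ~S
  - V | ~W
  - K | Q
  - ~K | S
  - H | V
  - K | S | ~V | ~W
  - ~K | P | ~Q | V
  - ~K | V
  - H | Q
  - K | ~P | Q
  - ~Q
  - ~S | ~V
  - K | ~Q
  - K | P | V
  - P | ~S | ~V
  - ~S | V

Case Q = True:
  Clause (~Q) is falsified — contradiction.
Case Q = False:
  (~K | Q) forces K = False.
  Clause (K | Q) is falsified — contradiction.
Both cases fail, so the formula is unsatisfiable.

No satisfying assignment exists.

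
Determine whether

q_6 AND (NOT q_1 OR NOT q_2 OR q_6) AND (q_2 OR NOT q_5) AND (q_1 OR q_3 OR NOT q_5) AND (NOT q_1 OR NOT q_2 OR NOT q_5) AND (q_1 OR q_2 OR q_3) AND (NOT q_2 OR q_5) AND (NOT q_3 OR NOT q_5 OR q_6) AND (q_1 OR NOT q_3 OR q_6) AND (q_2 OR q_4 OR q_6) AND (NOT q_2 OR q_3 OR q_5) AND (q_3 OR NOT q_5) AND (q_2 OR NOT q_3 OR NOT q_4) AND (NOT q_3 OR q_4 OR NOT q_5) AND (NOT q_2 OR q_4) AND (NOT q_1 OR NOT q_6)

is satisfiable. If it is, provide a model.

Unit clause (q_6) forces q_6 = True.
In (NOT q_1 OR NOT q_6) only NOT q_1 is left, so q_1 = False.
Set q_2 = True.
  then (NOT q_2 OR q_5) forces q_5 = True.
  then (q_3 OR NOT q_5) forces q_3 = True.
  then (NOT q_3 OR q_4 OR NOT q_5) forces q_4 = True.
All clauses satisfied.

q_1=F, q_2=T, q_3=T, q_4=T, q_5=T, q_6=T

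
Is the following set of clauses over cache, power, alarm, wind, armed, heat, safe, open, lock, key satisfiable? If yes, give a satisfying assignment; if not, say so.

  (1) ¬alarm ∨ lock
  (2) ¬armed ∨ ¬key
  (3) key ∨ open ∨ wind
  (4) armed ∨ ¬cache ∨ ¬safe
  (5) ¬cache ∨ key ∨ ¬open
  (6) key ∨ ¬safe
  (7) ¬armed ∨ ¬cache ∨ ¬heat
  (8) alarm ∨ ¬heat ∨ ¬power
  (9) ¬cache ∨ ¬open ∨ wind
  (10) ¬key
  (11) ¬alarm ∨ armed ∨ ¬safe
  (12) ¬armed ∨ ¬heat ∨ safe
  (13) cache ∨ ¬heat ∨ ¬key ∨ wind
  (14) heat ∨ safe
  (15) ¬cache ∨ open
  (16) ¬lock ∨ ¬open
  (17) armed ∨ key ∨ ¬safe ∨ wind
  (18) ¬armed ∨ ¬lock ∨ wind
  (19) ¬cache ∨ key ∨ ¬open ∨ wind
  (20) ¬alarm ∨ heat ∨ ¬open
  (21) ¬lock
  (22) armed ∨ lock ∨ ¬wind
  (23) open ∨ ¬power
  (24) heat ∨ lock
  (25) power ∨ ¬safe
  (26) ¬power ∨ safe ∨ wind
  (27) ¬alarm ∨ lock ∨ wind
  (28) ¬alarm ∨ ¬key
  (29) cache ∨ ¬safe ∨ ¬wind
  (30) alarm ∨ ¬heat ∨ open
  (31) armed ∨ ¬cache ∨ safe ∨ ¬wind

cache = False, power = False, alarm = False, wind = False, armed = False, heat = True, safe = False, open = True, lock = False, key = False

Unit clause (¬key) forces key = False.
Unit clause (¬lock) forces lock = False.
In (heat ∨ lock) only heat is left, so heat = True.
In (¬alarm ∨ lock) only ¬alarm is left, so alarm = False.
In (key ∨ ¬safe) only ¬safe is left, so safe = False.
In (alarm ∨ ¬heat ∨ ¬power) only ¬power is left, so power = False.
In (¬armed ∨ ¬heat ∨ safe) only ¬armed is left, so armed = False.
In (armed ∨ lock ∨ ¬wind) only ¬wind is left, so wind = False.
In (alarm ∨ ¬heat ∨ open) only open is left, so open = True.
In (¬cache ∨ key ∨ ¬open) only ¬cache is left, so cache = False.
All clauses satisfied.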